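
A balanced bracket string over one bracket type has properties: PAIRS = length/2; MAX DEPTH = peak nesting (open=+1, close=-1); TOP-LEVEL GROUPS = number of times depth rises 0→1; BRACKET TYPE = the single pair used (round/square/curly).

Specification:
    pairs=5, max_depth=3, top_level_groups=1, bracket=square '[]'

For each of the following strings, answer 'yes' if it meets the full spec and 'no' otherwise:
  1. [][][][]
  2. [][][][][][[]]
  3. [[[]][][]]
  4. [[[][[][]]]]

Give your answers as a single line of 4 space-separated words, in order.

Answer: no no yes no

Derivation:
String 1 '[][][][]': depth seq [1 0 1 0 1 0 1 0]
  -> pairs=4 depth=1 groups=4 -> no
String 2 '[][][][][][[]]': depth seq [1 0 1 0 1 0 1 0 1 0 1 2 1 0]
  -> pairs=7 depth=2 groups=6 -> no
String 3 '[[[]][][]]': depth seq [1 2 3 2 1 2 1 2 1 0]
  -> pairs=5 depth=3 groups=1 -> yes
String 4 '[[[][[][]]]]': depth seq [1 2 3 2 3 4 3 4 3 2 1 0]
  -> pairs=6 depth=4 groups=1 -> no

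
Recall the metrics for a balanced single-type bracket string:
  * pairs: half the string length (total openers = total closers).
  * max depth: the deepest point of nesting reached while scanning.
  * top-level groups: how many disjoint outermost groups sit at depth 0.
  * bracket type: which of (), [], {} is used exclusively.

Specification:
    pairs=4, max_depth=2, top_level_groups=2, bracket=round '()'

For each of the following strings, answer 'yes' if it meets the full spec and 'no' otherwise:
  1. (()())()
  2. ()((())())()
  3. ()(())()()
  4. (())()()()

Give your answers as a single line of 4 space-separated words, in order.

Answer: yes no no no

Derivation:
String 1 '(()())()': depth seq [1 2 1 2 1 0 1 0]
  -> pairs=4 depth=2 groups=2 -> yes
String 2 '()((())())()': depth seq [1 0 1 2 3 2 1 2 1 0 1 0]
  -> pairs=6 depth=3 groups=3 -> no
String 3 '()(())()()': depth seq [1 0 1 2 1 0 1 0 1 0]
  -> pairs=5 depth=2 groups=4 -> no
String 4 '(())()()()': depth seq [1 2 1 0 1 0 1 0 1 0]
  -> pairs=5 depth=2 groups=4 -> no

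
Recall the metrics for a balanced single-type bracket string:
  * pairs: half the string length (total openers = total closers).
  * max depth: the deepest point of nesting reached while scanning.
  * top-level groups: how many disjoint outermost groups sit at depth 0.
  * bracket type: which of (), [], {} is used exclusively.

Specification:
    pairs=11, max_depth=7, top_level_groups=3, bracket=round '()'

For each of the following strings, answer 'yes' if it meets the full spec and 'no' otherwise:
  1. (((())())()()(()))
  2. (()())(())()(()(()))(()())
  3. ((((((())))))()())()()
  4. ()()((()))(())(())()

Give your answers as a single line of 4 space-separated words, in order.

String 1 '(((())())()()(()))': depth seq [1 2 3 4 3 2 3 2 1 2 1 2 1 2 3 2 1 0]
  -> pairs=9 depth=4 groups=1 -> no
String 2 '(()())(())()(()(()))(()())': depth seq [1 2 1 2 1 0 1 2 1 0 1 0 1 2 1 2 3 2 1 0 1 2 1 2 1 0]
  -> pairs=13 depth=3 groups=5 -> no
String 3 '((((((())))))()())()()': depth seq [1 2 3 4 5 6 7 6 5 4 3 2 1 2 1 2 1 0 1 0 1 0]
  -> pairs=11 depth=7 groups=3 -> yes
String 4 '()()((()))(())(())()': depth seq [1 0 1 0 1 2 3 2 1 0 1 2 1 0 1 2 1 0 1 0]
  -> pairs=10 depth=3 groups=6 -> no

Answer: no no yes no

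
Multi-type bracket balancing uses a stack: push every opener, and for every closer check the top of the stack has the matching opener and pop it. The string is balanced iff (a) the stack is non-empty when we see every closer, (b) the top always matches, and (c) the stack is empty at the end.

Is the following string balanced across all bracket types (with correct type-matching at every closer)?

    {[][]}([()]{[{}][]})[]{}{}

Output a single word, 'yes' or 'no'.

pos 0: push '{'; stack = {
pos 1: push '['; stack = {[
pos 2: ']' matches '['; pop; stack = {
pos 3: push '['; stack = {[
pos 4: ']' matches '['; pop; stack = {
pos 5: '}' matches '{'; pop; stack = (empty)
pos 6: push '('; stack = (
pos 7: push '['; stack = ([
pos 8: push '('; stack = ([(
pos 9: ')' matches '('; pop; stack = ([
pos 10: ']' matches '['; pop; stack = (
pos 11: push '{'; stack = ({
pos 12: push '['; stack = ({[
pos 13: push '{'; stack = ({[{
pos 14: '}' matches '{'; pop; stack = ({[
pos 15: ']' matches '['; pop; stack = ({
pos 16: push '['; stack = ({[
pos 17: ']' matches '['; pop; stack = ({
pos 18: '}' matches '{'; pop; stack = (
pos 19: ')' matches '('; pop; stack = (empty)
pos 20: push '['; stack = [
pos 21: ']' matches '['; pop; stack = (empty)
pos 22: push '{'; stack = {
pos 23: '}' matches '{'; pop; stack = (empty)
pos 24: push '{'; stack = {
pos 25: '}' matches '{'; pop; stack = (empty)
end: stack empty → VALID
Verdict: properly nested → yes

Answer: yes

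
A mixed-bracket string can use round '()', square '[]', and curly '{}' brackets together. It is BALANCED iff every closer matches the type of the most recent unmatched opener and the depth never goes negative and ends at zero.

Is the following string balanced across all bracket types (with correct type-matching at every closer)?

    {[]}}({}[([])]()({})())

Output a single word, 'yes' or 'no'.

pos 0: push '{'; stack = {
pos 1: push '['; stack = {[
pos 2: ']' matches '['; pop; stack = {
pos 3: '}' matches '{'; pop; stack = (empty)
pos 4: saw closer '}' but stack is empty → INVALID
Verdict: unmatched closer '}' at position 4 → no

Answer: no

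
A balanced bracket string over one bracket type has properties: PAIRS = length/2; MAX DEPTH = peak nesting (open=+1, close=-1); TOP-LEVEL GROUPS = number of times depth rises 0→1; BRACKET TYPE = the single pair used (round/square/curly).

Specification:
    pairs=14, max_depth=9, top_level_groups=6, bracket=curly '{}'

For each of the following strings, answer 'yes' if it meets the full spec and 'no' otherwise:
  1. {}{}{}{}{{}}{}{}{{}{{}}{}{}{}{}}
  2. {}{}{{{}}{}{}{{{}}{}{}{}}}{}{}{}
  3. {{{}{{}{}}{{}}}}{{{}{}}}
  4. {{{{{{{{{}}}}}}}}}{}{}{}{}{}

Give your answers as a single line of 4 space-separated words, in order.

String 1 '{}{}{}{}{{}}{}{}{{}{{}}{}{}{}{}}': depth seq [1 0 1 0 1 0 1 0 1 2 1 0 1 0 1 0 1 2 1 2 3 2 1 2 1 2 1 2 1 2 1 0]
  -> pairs=16 depth=3 groups=8 -> no
String 2 '{}{}{{{}}{}{}{{{}}{}{}{}}}{}{}{}': depth seq [1 0 1 0 1 2 3 2 1 2 1 2 1 2 3 4 3 2 3 2 3 2 3 2 1 0 1 0 1 0 1 0]
  -> pairs=16 depth=4 groups=6 -> no
String 3 '{{{}{{}{}}{{}}}}{{{}{}}}': depth seq [1 2 3 2 3 4 3 4 3 2 3 4 3 2 1 0 1 2 3 2 3 2 1 0]
  -> pairs=12 depth=4 groups=2 -> no
String 4 '{{{{{{{{{}}}}}}}}}{}{}{}{}{}': depth seq [1 2 3 4 5 6 7 8 9 8 7 6 5 4 3 2 1 0 1 0 1 0 1 0 1 0 1 0]
  -> pairs=14 depth=9 groups=6 -> yes

Answer: no no no yes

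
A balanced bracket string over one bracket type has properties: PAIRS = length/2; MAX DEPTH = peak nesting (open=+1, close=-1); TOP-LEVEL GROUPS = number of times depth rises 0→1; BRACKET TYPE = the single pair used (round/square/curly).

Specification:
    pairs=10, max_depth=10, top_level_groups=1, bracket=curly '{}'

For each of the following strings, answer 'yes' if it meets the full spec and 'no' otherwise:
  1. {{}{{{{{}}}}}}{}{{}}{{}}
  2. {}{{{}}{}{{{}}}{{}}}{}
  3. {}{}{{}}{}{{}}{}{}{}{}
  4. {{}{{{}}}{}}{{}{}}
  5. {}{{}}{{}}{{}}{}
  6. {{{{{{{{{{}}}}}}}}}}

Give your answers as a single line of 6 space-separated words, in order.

Answer: no no no no no yes

Derivation:
String 1 '{{}{{{{{}}}}}}{}{{}}{{}}': depth seq [1 2 1 2 3 4 5 6 5 4 3 2 1 0 1 0 1 2 1 0 1 2 1 0]
  -> pairs=12 depth=6 groups=4 -> no
String 2 '{}{{{}}{}{{{}}}{{}}}{}': depth seq [1 0 1 2 3 2 1 2 1 2 3 4 3 2 1 2 3 2 1 0 1 0]
  -> pairs=11 depth=4 groups=3 -> no
String 3 '{}{}{{}}{}{{}}{}{}{}{}': depth seq [1 0 1 0 1 2 1 0 1 0 1 2 1 0 1 0 1 0 1 0 1 0]
  -> pairs=11 depth=2 groups=9 -> no
String 4 '{{}{{{}}}{}}{{}{}}': depth seq [1 2 1 2 3 4 3 2 1 2 1 0 1 2 1 2 1 0]
  -> pairs=9 depth=4 groups=2 -> no
String 5 '{}{{}}{{}}{{}}{}': depth seq [1 0 1 2 1 0 1 2 1 0 1 2 1 0 1 0]
  -> pairs=8 depth=2 groups=5 -> no
String 6 '{{{{{{{{{{}}}}}}}}}}': depth seq [1 2 3 4 5 6 7 8 9 10 9 8 7 6 5 4 3 2 1 0]
  -> pairs=10 depth=10 groups=1 -> yes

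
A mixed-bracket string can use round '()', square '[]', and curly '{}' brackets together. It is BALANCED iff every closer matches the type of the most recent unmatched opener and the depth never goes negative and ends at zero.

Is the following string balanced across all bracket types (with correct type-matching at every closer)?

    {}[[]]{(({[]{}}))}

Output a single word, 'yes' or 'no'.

pos 0: push '{'; stack = {
pos 1: '}' matches '{'; pop; stack = (empty)
pos 2: push '['; stack = [
pos 3: push '['; stack = [[
pos 4: ']' matches '['; pop; stack = [
pos 5: ']' matches '['; pop; stack = (empty)
pos 6: push '{'; stack = {
pos 7: push '('; stack = {(
pos 8: push '('; stack = {((
pos 9: push '{'; stack = {(({
pos 10: push '['; stack = {(({[
pos 11: ']' matches '['; pop; stack = {(({
pos 12: push '{'; stack = {(({{
pos 13: '}' matches '{'; pop; stack = {(({
pos 14: '}' matches '{'; pop; stack = {((
pos 15: ')' matches '('; pop; stack = {(
pos 16: ')' matches '('; pop; stack = {
pos 17: '}' matches '{'; pop; stack = (empty)
end: stack empty → VALID
Verdict: properly nested → yes

Answer: yes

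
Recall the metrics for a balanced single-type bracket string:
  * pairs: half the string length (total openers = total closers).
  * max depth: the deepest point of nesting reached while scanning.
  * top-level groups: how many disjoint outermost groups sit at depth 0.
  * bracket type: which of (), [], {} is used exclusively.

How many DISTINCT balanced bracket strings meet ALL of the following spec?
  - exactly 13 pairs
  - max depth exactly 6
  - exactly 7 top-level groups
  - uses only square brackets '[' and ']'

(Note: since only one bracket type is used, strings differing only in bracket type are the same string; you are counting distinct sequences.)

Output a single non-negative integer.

Answer: 105

Derivation:
Spec: pairs=13 depth=6 groups=7
Count(depth <= 6) = 9989
Count(depth <= 5) = 9884
Count(depth == 6) = 9989 - 9884 = 105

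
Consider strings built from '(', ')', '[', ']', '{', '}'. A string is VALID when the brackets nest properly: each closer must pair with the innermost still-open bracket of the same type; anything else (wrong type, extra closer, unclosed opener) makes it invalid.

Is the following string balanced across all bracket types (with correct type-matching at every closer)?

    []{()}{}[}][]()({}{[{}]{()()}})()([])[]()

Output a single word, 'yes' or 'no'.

Answer: no

Derivation:
pos 0: push '['; stack = [
pos 1: ']' matches '['; pop; stack = (empty)
pos 2: push '{'; stack = {
pos 3: push '('; stack = {(
pos 4: ')' matches '('; pop; stack = {
pos 5: '}' matches '{'; pop; stack = (empty)
pos 6: push '{'; stack = {
pos 7: '}' matches '{'; pop; stack = (empty)
pos 8: push '['; stack = [
pos 9: saw closer '}' but top of stack is '[' (expected ']') → INVALID
Verdict: type mismatch at position 9: '}' closes '[' → no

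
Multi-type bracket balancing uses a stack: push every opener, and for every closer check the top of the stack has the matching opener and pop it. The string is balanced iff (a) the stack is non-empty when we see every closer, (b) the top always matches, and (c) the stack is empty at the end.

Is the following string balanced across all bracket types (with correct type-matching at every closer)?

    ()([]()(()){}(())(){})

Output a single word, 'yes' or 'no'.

pos 0: push '('; stack = (
pos 1: ')' matches '('; pop; stack = (empty)
pos 2: push '('; stack = (
pos 3: push '['; stack = ([
pos 4: ']' matches '['; pop; stack = (
pos 5: push '('; stack = ((
pos 6: ')' matches '('; pop; stack = (
pos 7: push '('; stack = ((
pos 8: push '('; stack = (((
pos 9: ')' matches '('; pop; stack = ((
pos 10: ')' matches '('; pop; stack = (
pos 11: push '{'; stack = ({
pos 12: '}' matches '{'; pop; stack = (
pos 13: push '('; stack = ((
pos 14: push '('; stack = (((
pos 15: ')' matches '('; pop; stack = ((
pos 16: ')' matches '('; pop; stack = (
pos 17: push '('; stack = ((
pos 18: ')' matches '('; pop; stack = (
pos 19: push '{'; stack = ({
pos 20: '}' matches '{'; pop; stack = (
pos 21: ')' matches '('; pop; stack = (empty)
end: stack empty → VALID
Verdict: properly nested → yes

Answer: yes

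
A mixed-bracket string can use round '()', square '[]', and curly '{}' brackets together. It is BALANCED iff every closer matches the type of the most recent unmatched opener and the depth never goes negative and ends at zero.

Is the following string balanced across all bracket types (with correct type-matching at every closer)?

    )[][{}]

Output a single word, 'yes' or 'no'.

pos 0: saw closer ')' but stack is empty → INVALID
Verdict: unmatched closer ')' at position 0 → no

Answer: no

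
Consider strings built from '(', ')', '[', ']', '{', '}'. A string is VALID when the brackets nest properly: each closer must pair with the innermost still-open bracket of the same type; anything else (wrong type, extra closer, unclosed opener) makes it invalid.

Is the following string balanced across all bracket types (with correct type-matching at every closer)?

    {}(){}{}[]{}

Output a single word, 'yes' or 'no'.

Answer: yes

Derivation:
pos 0: push '{'; stack = {
pos 1: '}' matches '{'; pop; stack = (empty)
pos 2: push '('; stack = (
pos 3: ')' matches '('; pop; stack = (empty)
pos 4: push '{'; stack = {
pos 5: '}' matches '{'; pop; stack = (empty)
pos 6: push '{'; stack = {
pos 7: '}' matches '{'; pop; stack = (empty)
pos 8: push '['; stack = [
pos 9: ']' matches '['; pop; stack = (empty)
pos 10: push '{'; stack = {
pos 11: '}' matches '{'; pop; stack = (empty)
end: stack empty → VALID
Verdict: properly nested → yes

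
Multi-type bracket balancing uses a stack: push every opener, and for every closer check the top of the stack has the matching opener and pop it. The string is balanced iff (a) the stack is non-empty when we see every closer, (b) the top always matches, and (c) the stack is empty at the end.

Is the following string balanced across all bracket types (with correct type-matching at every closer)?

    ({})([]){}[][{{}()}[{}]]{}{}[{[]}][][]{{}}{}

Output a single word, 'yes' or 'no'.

Answer: yes

Derivation:
pos 0: push '('; stack = (
pos 1: push '{'; stack = ({
pos 2: '}' matches '{'; pop; stack = (
pos 3: ')' matches '('; pop; stack = (empty)
pos 4: push '('; stack = (
pos 5: push '['; stack = ([
pos 6: ']' matches '['; pop; stack = (
pos 7: ')' matches '('; pop; stack = (empty)
pos 8: push '{'; stack = {
pos 9: '}' matches '{'; pop; stack = (empty)
pos 10: push '['; stack = [
pos 11: ']' matches '['; pop; stack = (empty)
pos 12: push '['; stack = [
pos 13: push '{'; stack = [{
pos 14: push '{'; stack = [{{
pos 15: '}' matches '{'; pop; stack = [{
pos 16: push '('; stack = [{(
pos 17: ')' matches '('; pop; stack = [{
pos 18: '}' matches '{'; pop; stack = [
pos 19: push '['; stack = [[
pos 20: push '{'; stack = [[{
pos 21: '}' matches '{'; pop; stack = [[
pos 22: ']' matches '['; pop; stack = [
pos 23: ']' matches '['; pop; stack = (empty)
pos 24: push '{'; stack = {
pos 25: '}' matches '{'; pop; stack = (empty)
pos 26: push '{'; stack = {
pos 27: '}' matches '{'; pop; stack = (empty)
pos 28: push '['; stack = [
pos 29: push '{'; stack = [{
pos 30: push '['; stack = [{[
pos 31: ']' matches '['; pop; stack = [{
pos 32: '}' matches '{'; pop; stack = [
pos 33: ']' matches '['; pop; stack = (empty)
pos 34: push '['; stack = [
pos 35: ']' matches '['; pop; stack = (empty)
pos 36: push '['; stack = [
pos 37: ']' matches '['; pop; stack = (empty)
pos 38: push '{'; stack = {
pos 39: push '{'; stack = {{
pos 40: '}' matches '{'; pop; stack = {
pos 41: '}' matches '{'; pop; stack = (empty)
pos 42: push '{'; stack = {
pos 43: '}' matches '{'; pop; stack = (empty)
end: stack empty → VALID
Verdict: properly nested → yes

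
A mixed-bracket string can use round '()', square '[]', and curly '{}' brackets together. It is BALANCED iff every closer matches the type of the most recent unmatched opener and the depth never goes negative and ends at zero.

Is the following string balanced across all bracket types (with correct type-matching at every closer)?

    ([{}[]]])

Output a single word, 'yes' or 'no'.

Answer: no

Derivation:
pos 0: push '('; stack = (
pos 1: push '['; stack = ([
pos 2: push '{'; stack = ([{
pos 3: '}' matches '{'; pop; stack = ([
pos 4: push '['; stack = ([[
pos 5: ']' matches '['; pop; stack = ([
pos 6: ']' matches '['; pop; stack = (
pos 7: saw closer ']' but top of stack is '(' (expected ')') → INVALID
Verdict: type mismatch at position 7: ']' closes '(' → no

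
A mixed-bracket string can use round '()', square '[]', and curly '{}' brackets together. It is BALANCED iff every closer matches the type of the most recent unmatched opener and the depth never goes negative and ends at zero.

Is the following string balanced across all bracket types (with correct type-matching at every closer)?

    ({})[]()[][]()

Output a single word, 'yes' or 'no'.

Answer: yes

Derivation:
pos 0: push '('; stack = (
pos 1: push '{'; stack = ({
pos 2: '}' matches '{'; pop; stack = (
pos 3: ')' matches '('; pop; stack = (empty)
pos 4: push '['; stack = [
pos 5: ']' matches '['; pop; stack = (empty)
pos 6: push '('; stack = (
pos 7: ')' matches '('; pop; stack = (empty)
pos 8: push '['; stack = [
pos 9: ']' matches '['; pop; stack = (empty)
pos 10: push '['; stack = [
pos 11: ']' matches '['; pop; stack = (empty)
pos 12: push '('; stack = (
pos 13: ')' matches '('; pop; stack = (empty)
end: stack empty → VALID
Verdict: properly nested → yes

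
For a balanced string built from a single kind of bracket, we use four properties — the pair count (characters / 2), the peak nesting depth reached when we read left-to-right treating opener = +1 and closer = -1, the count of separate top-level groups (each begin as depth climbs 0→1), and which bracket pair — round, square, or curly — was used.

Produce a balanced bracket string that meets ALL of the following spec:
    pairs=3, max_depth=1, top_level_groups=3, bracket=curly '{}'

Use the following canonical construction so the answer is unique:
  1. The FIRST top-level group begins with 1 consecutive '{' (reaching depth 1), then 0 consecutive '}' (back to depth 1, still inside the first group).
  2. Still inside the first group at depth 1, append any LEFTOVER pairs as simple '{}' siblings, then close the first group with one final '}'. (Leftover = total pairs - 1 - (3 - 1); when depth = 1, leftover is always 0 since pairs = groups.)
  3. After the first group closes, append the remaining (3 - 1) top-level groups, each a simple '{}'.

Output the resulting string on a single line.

Answer: {}{}{}

Derivation:
Spec: pairs=3 depth=1 groups=3
Leftover pairs = 3 - 1 - (3-1) = 0
First group: deep chain of depth 1 + 0 sibling pairs
Remaining 2 groups: simple '{}' each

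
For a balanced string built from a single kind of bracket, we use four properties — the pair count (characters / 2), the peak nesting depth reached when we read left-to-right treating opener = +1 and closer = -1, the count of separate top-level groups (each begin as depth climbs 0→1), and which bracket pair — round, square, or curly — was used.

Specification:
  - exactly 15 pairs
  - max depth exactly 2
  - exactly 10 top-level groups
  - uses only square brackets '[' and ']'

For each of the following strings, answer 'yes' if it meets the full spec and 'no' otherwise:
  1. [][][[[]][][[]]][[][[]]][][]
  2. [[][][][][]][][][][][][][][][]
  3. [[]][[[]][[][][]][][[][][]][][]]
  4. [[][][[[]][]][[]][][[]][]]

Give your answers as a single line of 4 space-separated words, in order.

String 1 '[][][[[]][][[]]][[][[]]][][]': depth seq [1 0 1 0 1 2 3 2 1 2 1 2 3 2 1 0 1 2 1 2 3 2 1 0 1 0 1 0]
  -> pairs=14 depth=3 groups=6 -> no
String 2 '[[][][][][]][][][][][][][][][]': depth seq [1 2 1 2 1 2 1 2 1 2 1 0 1 0 1 0 1 0 1 0 1 0 1 0 1 0 1 0 1 0]
  -> pairs=15 depth=2 groups=10 -> yes
String 3 '[[]][[[]][[][][]][][[][][]][][]]': depth seq [1 2 1 0 1 2 3 2 1 2 3 2 3 2 3 2 1 2 1 2 3 2 3 2 3 2 1 2 1 2 1 0]
  -> pairs=16 depth=3 groups=2 -> no
String 4 '[[][][[[]][]][[]][][[]][]]': depth seq [1 2 1 2 1 2 3 4 3 2 3 2 1 2 3 2 1 2 1 2 3 2 1 2 1 0]
  -> pairs=13 depth=4 groups=1 -> no

Answer: no yes no no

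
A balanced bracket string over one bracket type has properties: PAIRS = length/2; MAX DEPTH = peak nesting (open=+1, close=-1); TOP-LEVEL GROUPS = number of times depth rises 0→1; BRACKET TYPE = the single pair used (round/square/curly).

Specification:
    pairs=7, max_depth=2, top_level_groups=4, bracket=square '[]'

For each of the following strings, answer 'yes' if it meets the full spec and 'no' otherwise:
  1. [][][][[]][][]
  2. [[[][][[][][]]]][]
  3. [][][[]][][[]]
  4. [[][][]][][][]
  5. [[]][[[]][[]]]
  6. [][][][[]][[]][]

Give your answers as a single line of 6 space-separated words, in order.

String 1 '[][][][[]][][]': depth seq [1 0 1 0 1 0 1 2 1 0 1 0 1 0]
  -> pairs=7 depth=2 groups=6 -> no
String 2 '[[[][][[][][]]]][]': depth seq [1 2 3 2 3 2 3 4 3 4 3 4 3 2 1 0 1 0]
  -> pairs=9 depth=4 groups=2 -> no
String 3 '[][][[]][][[]]': depth seq [1 0 1 0 1 2 1 0 1 0 1 2 1 0]
  -> pairs=7 depth=2 groups=5 -> no
String 4 '[[][][]][][][]': depth seq [1 2 1 2 1 2 1 0 1 0 1 0 1 0]
  -> pairs=7 depth=2 groups=4 -> yes
String 5 '[[]][[[]][[]]]': depth seq [1 2 1 0 1 2 3 2 1 2 3 2 1 0]
  -> pairs=7 depth=3 groups=2 -> no
String 6 '[][][][[]][[]][]': depth seq [1 0 1 0 1 0 1 2 1 0 1 2 1 0 1 0]
  -> pairs=8 depth=2 groups=6 -> no

Answer: no no no yes no no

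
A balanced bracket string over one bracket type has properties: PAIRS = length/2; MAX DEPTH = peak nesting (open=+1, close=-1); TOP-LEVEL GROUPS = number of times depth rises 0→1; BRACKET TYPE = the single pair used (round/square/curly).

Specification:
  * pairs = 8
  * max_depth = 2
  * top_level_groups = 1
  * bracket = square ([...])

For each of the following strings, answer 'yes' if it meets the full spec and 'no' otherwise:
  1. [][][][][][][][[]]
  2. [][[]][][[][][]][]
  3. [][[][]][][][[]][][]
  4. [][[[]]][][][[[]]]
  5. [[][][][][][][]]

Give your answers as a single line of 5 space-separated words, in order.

String 1 '[][][][][][][][[]]': depth seq [1 0 1 0 1 0 1 0 1 0 1 0 1 0 1 2 1 0]
  -> pairs=9 depth=2 groups=8 -> no
String 2 '[][[]][][[][][]][]': depth seq [1 0 1 2 1 0 1 0 1 2 1 2 1 2 1 0 1 0]
  -> pairs=9 depth=2 groups=5 -> no
String 3 '[][[][]][][][[]][][]': depth seq [1 0 1 2 1 2 1 0 1 0 1 0 1 2 1 0 1 0 1 0]
  -> pairs=10 depth=2 groups=7 -> no
String 4 '[][[[]]][][][[[]]]': depth seq [1 0 1 2 3 2 1 0 1 0 1 0 1 2 3 2 1 0]
  -> pairs=9 depth=3 groups=5 -> no
String 5 '[[][][][][][][]]': depth seq [1 2 1 2 1 2 1 2 1 2 1 2 1 2 1 0]
  -> pairs=8 depth=2 groups=1 -> yes

Answer: no no no no yes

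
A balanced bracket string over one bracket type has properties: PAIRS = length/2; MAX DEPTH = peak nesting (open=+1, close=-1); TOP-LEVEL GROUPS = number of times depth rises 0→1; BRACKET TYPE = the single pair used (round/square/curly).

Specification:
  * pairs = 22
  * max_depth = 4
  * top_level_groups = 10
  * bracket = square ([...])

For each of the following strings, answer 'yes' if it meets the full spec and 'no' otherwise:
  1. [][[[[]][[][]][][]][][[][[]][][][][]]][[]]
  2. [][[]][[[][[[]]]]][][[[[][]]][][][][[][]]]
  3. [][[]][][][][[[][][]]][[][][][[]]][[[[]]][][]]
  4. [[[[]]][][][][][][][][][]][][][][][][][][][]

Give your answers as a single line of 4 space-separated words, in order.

String 1 '[][[[[]][[][]][][]][][[][[]][][][][]]][[]]': depth seq [1 0 1 2 3 4 3 2 3 4 3 4 3 2 3 2 3 2 1 2 1 2 3 2 3 4 3 2 3 2 3 2 3 2 3 2 1 0 1 2 1 0]
  -> pairs=21 depth=4 groups=3 -> no
String 2 '[][[]][[[][[[]]]]][][[[[][]]][][][][[][]]]': depth seq [1 0 1 2 1 0 1 2 3 2 3 4 5 4 3 2 1 0 1 0 1 2 3 4 3 4 3 2 1 2 1 2 1 2 1 2 3 2 3 2 1 0]
  -> pairs=21 depth=5 groups=5 -> no
String 3 '[][[]][][][][[[][][]]][[][][][[]]][[[[]]][][]]': depth seq [1 0 1 2 1 0 1 0 1 0 1 0 1 2 3 2 3 2 3 2 1 0 1 2 1 2 1 2 1 2 3 2 1 0 1 2 3 4 3 2 1 2 1 2 1 0]
  -> pairs=23 depth=4 groups=8 -> no
String 4 '[[[[]]][][][][][][][][][]][][][][][][][][][]': depth seq [1 2 3 4 3 2 1 2 1 2 1 2 1 2 1 2 1 2 1 2 1 2 1 2 1 0 1 0 1 0 1 0 1 0 1 0 1 0 1 0 1 0 1 0]
  -> pairs=22 depth=4 groups=10 -> yes

Answer: no no no yes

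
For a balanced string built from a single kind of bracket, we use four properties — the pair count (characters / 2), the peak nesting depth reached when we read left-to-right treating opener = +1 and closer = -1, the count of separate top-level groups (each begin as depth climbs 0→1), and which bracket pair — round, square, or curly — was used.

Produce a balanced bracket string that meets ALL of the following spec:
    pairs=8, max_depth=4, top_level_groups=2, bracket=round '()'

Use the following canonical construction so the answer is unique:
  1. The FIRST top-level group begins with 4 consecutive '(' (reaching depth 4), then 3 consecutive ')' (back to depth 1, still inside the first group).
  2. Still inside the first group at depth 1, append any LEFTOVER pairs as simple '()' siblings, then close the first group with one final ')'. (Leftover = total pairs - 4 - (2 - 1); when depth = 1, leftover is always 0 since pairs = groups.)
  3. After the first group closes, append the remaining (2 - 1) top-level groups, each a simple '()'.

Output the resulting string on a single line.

Answer: (((()))()()())()

Derivation:
Spec: pairs=8 depth=4 groups=2
Leftover pairs = 8 - 4 - (2-1) = 3
First group: deep chain of depth 4 + 3 sibling pairs
Remaining 1 groups: simple '()' each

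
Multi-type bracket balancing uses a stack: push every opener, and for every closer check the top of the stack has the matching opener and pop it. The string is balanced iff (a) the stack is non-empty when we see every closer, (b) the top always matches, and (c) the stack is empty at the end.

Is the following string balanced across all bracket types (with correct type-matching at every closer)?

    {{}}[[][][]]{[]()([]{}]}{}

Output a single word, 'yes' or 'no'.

Answer: no

Derivation:
pos 0: push '{'; stack = {
pos 1: push '{'; stack = {{
pos 2: '}' matches '{'; pop; stack = {
pos 3: '}' matches '{'; pop; stack = (empty)
pos 4: push '['; stack = [
pos 5: push '['; stack = [[
pos 6: ']' matches '['; pop; stack = [
pos 7: push '['; stack = [[
pos 8: ']' matches '['; pop; stack = [
pos 9: push '['; stack = [[
pos 10: ']' matches '['; pop; stack = [
pos 11: ']' matches '['; pop; stack = (empty)
pos 12: push '{'; stack = {
pos 13: push '['; stack = {[
pos 14: ']' matches '['; pop; stack = {
pos 15: push '('; stack = {(
pos 16: ')' matches '('; pop; stack = {
pos 17: push '('; stack = {(
pos 18: push '['; stack = {([
pos 19: ']' matches '['; pop; stack = {(
pos 20: push '{'; stack = {({
pos 21: '}' matches '{'; pop; stack = {(
pos 22: saw closer ']' but top of stack is '(' (expected ')') → INVALID
Verdict: type mismatch at position 22: ']' closes '(' → no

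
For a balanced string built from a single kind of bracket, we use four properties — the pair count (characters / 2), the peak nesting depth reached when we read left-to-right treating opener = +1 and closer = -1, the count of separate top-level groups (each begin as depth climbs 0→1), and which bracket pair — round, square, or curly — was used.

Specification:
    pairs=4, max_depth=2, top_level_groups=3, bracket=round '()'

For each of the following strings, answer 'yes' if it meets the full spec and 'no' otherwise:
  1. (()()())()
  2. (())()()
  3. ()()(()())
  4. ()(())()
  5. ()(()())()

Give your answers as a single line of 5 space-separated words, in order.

String 1 '(()()())()': depth seq [1 2 1 2 1 2 1 0 1 0]
  -> pairs=5 depth=2 groups=2 -> no
String 2 '(())()()': depth seq [1 2 1 0 1 0 1 0]
  -> pairs=4 depth=2 groups=3 -> yes
String 3 '()()(()())': depth seq [1 0 1 0 1 2 1 2 1 0]
  -> pairs=5 depth=2 groups=3 -> no
String 4 '()(())()': depth seq [1 0 1 2 1 0 1 0]
  -> pairs=4 depth=2 groups=3 -> yes
String 5 '()(()())()': depth seq [1 0 1 2 1 2 1 0 1 0]
  -> pairs=5 depth=2 groups=3 -> no

Answer: no yes no yes no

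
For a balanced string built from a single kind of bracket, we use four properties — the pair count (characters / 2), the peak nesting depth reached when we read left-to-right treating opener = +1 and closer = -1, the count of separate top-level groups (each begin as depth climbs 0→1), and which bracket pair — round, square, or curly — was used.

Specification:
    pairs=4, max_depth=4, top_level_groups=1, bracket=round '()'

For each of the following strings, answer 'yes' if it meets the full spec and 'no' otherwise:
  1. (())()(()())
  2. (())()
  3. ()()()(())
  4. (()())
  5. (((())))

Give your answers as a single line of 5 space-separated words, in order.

Answer: no no no no yes

Derivation:
String 1 '(())()(()())': depth seq [1 2 1 0 1 0 1 2 1 2 1 0]
  -> pairs=6 depth=2 groups=3 -> no
String 2 '(())()': depth seq [1 2 1 0 1 0]
  -> pairs=3 depth=2 groups=2 -> no
String 3 '()()()(())': depth seq [1 0 1 0 1 0 1 2 1 0]
  -> pairs=5 depth=2 groups=4 -> no
String 4 '(()())': depth seq [1 2 1 2 1 0]
  -> pairs=3 depth=2 groups=1 -> no
String 5 '(((())))': depth seq [1 2 3 4 3 2 1 0]
  -> pairs=4 depth=4 groups=1 -> yes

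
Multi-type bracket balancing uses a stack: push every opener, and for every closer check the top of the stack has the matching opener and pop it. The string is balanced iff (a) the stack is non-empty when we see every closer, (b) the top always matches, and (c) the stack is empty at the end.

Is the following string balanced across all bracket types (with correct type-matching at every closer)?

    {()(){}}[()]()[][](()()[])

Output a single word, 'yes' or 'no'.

Answer: yes

Derivation:
pos 0: push '{'; stack = {
pos 1: push '('; stack = {(
pos 2: ')' matches '('; pop; stack = {
pos 3: push '('; stack = {(
pos 4: ')' matches '('; pop; stack = {
pos 5: push '{'; stack = {{
pos 6: '}' matches '{'; pop; stack = {
pos 7: '}' matches '{'; pop; stack = (empty)
pos 8: push '['; stack = [
pos 9: push '('; stack = [(
pos 10: ')' matches '('; pop; stack = [
pos 11: ']' matches '['; pop; stack = (empty)
pos 12: push '('; stack = (
pos 13: ')' matches '('; pop; stack = (empty)
pos 14: push '['; stack = [
pos 15: ']' matches '['; pop; stack = (empty)
pos 16: push '['; stack = [
pos 17: ']' matches '['; pop; stack = (empty)
pos 18: push '('; stack = (
pos 19: push '('; stack = ((
pos 20: ')' matches '('; pop; stack = (
pos 21: push '('; stack = ((
pos 22: ')' matches '('; pop; stack = (
pos 23: push '['; stack = ([
pos 24: ']' matches '['; pop; stack = (
pos 25: ')' matches '('; pop; stack = (empty)
end: stack empty → VALID
Verdict: properly nested → yes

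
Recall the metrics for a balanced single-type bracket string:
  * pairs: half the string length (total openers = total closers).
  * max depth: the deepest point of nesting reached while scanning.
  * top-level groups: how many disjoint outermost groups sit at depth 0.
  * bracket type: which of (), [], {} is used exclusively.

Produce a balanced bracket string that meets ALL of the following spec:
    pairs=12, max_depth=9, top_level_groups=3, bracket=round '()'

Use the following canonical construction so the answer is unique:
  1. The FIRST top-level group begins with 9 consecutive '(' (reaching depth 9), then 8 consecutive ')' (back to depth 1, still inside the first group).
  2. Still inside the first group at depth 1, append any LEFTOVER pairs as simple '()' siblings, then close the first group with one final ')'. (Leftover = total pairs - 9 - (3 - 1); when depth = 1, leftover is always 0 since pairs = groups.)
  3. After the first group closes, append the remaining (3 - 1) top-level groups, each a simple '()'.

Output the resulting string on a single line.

Answer: ((((((((())))))))())()()

Derivation:
Spec: pairs=12 depth=9 groups=3
Leftover pairs = 12 - 9 - (3-1) = 1
First group: deep chain of depth 9 + 1 sibling pairs
Remaining 2 groups: simple '()' each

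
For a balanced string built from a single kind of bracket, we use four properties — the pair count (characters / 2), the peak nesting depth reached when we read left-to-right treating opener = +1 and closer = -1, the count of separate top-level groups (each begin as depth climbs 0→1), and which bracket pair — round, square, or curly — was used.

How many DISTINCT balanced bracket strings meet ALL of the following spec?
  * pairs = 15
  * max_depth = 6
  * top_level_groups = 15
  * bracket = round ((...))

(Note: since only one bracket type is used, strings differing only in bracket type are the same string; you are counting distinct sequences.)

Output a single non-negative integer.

Spec: pairs=15 depth=6 groups=15
Count(depth <= 6) = 1
Count(depth <= 5) = 1
Count(depth == 6) = 1 - 1 = 0

Answer: 0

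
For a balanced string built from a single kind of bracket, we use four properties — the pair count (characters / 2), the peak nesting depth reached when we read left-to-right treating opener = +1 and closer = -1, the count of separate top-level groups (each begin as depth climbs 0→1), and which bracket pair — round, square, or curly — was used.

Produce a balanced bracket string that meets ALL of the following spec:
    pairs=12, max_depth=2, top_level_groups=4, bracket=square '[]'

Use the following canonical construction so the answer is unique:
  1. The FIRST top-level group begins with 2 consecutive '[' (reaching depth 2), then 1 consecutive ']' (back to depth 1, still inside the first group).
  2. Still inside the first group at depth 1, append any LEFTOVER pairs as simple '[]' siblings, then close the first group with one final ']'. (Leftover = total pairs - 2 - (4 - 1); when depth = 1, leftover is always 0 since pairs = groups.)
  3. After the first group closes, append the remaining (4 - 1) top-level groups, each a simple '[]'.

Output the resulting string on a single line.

Spec: pairs=12 depth=2 groups=4
Leftover pairs = 12 - 2 - (4-1) = 7
First group: deep chain of depth 2 + 7 sibling pairs
Remaining 3 groups: simple '[]' each

Answer: [[][][][][][][][]][][][]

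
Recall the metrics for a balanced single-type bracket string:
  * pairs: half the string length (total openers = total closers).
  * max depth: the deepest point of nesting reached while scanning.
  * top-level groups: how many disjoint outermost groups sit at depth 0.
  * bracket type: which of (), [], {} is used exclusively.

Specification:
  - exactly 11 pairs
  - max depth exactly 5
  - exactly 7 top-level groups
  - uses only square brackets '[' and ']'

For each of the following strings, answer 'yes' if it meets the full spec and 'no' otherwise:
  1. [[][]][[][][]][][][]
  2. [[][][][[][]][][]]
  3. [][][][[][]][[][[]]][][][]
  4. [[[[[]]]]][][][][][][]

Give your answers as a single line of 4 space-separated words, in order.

String 1 '[[][]][[][][]][][][]': depth seq [1 2 1 2 1 0 1 2 1 2 1 2 1 0 1 0 1 0 1 0]
  -> pairs=10 depth=2 groups=5 -> no
String 2 '[[][][][[][]][][]]': depth seq [1 2 1 2 1 2 1 2 3 2 3 2 1 2 1 2 1 0]
  -> pairs=9 depth=3 groups=1 -> no
String 3 '[][][][[][]][[][[]]][][][]': depth seq [1 0 1 0 1 0 1 2 1 2 1 0 1 2 1 2 3 2 1 0 1 0 1 0 1 0]
  -> pairs=13 depth=3 groups=8 -> no
String 4 '[[[[[]]]]][][][][][][]': depth seq [1 2 3 4 5 4 3 2 1 0 1 0 1 0 1 0 1 0 1 0 1 0]
  -> pairs=11 depth=5 groups=7 -> yes

Answer: no no no yes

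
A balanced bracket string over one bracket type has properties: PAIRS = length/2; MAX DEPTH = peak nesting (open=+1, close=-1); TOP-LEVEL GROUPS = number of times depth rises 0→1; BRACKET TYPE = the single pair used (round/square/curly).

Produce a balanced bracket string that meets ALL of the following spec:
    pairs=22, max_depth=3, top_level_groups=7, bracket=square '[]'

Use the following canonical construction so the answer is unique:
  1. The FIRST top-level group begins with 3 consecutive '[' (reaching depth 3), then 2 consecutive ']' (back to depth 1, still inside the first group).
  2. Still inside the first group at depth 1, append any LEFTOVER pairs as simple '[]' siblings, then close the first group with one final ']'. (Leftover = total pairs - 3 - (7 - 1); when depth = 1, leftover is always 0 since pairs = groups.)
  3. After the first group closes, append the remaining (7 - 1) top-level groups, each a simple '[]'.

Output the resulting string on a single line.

Spec: pairs=22 depth=3 groups=7
Leftover pairs = 22 - 3 - (7-1) = 13
First group: deep chain of depth 3 + 13 sibling pairs
Remaining 6 groups: simple '[]' each

Answer: [[[]][][][][][][][][][][][][][]][][][][][][]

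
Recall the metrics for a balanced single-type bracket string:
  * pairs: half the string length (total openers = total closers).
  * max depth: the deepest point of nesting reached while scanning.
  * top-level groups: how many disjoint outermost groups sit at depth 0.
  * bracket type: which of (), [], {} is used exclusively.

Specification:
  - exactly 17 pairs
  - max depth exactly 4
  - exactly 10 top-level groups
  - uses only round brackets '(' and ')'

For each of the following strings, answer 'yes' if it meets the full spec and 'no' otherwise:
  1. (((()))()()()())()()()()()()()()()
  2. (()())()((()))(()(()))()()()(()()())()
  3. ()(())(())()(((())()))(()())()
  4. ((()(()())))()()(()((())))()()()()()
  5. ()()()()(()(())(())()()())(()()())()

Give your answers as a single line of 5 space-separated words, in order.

String 1 '(((()))()()()())()()()()()()()()()': depth seq [1 2 3 4 3 2 1 2 1 2 1 2 1 2 1 0 1 0 1 0 1 0 1 0 1 0 1 0 1 0 1 0 1 0]
  -> pairs=17 depth=4 groups=10 -> yes
String 2 '(()())()((()))(()(()))()()()(()()())()': depth seq [1 2 1 2 1 0 1 0 1 2 3 2 1 0 1 2 1 2 3 2 1 0 1 0 1 0 1 0 1 2 1 2 1 2 1 0 1 0]
  -> pairs=19 depth=3 groups=9 -> no
String 3 '()(())(())()(((())()))(()())()': depth seq [1 0 1 2 1 0 1 2 1 0 1 0 1 2 3 4 3 2 3 2 1 0 1 2 1 2 1 0 1 0]
  -> pairs=15 depth=4 groups=7 -> no
String 4 '((()(()())))()()(()((())))()()()()()': depth seq [1 2 3 2 3 4 3 4 3 2 1 0 1 0 1 0 1 2 1 2 3 4 3 2 1 0 1 0 1 0 1 0 1 0 1 0]
  -> pairs=18 depth=4 groups=9 -> no
String 5 '()()()()(()(())(())()()())(()()())()': depth seq [1 0 1 0 1 0 1 0 1 2 1 2 3 2 1 2 3 2 1 2 1 2 1 2 1 0 1 2 1 2 1 2 1 0 1 0]
  -> pairs=18 depth=3 groups=7 -> no

Answer: yes no no no no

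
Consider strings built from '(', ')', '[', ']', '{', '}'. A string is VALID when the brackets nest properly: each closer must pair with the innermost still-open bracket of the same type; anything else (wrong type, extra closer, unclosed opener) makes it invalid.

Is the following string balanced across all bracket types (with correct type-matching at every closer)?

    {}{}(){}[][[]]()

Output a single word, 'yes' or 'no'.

pos 0: push '{'; stack = {
pos 1: '}' matches '{'; pop; stack = (empty)
pos 2: push '{'; stack = {
pos 3: '}' matches '{'; pop; stack = (empty)
pos 4: push '('; stack = (
pos 5: ')' matches '('; pop; stack = (empty)
pos 6: push '{'; stack = {
pos 7: '}' matches '{'; pop; stack = (empty)
pos 8: push '['; stack = [
pos 9: ']' matches '['; pop; stack = (empty)
pos 10: push '['; stack = [
pos 11: push '['; stack = [[
pos 12: ']' matches '['; pop; stack = [
pos 13: ']' matches '['; pop; stack = (empty)
pos 14: push '('; stack = (
pos 15: ')' matches '('; pop; stack = (empty)
end: stack empty → VALID
Verdict: properly nested → yes

Answer: yes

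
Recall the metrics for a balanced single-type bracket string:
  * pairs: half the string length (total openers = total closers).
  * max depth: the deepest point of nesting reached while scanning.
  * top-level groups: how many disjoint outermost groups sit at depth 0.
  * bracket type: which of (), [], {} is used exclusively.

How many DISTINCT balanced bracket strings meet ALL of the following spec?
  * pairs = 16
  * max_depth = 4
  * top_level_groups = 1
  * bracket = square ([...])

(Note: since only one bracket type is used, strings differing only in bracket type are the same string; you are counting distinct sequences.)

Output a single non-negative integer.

Spec: pairs=16 depth=4 groups=1
Count(depth <= 4) = 514229
Count(depth <= 3) = 16384
Count(depth == 4) = 514229 - 16384 = 497845

Answer: 497845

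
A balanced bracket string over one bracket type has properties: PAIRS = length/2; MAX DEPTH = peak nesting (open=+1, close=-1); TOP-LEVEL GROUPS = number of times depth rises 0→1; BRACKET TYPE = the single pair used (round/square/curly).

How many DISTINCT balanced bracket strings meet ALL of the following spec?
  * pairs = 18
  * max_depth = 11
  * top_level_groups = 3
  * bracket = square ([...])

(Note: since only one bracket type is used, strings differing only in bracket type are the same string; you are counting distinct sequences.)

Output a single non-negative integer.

Spec: pairs=18 depth=11 groups=3
Count(depth <= 11) = 94207512
Count(depth <= 10) = 93883872
Count(depth == 11) = 94207512 - 93883872 = 323640

Answer: 323640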